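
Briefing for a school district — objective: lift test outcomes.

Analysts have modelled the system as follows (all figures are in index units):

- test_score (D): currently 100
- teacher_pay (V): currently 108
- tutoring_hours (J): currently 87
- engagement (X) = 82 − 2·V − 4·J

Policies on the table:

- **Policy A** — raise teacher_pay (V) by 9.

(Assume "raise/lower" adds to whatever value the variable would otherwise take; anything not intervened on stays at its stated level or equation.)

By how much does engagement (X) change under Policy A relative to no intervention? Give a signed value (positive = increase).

-18

Baseline:
  V = 108
  J = 87
  X = 82 − 2·108 − 4·87 = -482
Policy A (V + 9):
  V = 108 + 9 = 117
  J = 87
  X = 82 − 2·117 − 4·87 = -500
Change in X: -500 − (-482) = -18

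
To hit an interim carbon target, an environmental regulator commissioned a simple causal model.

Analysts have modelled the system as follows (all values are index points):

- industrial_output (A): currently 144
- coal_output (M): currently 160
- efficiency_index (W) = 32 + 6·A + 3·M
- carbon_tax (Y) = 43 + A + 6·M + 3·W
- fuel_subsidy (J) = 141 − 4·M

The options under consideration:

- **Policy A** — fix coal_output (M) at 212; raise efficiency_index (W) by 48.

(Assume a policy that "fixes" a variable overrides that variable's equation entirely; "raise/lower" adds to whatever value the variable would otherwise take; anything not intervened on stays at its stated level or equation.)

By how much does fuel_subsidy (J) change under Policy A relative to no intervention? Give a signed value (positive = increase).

Baseline:
  M = 160
  J = 141 − 4·160 = -499
Policy A (M := 212, W + 48):
  M = 212
  J = 141 − 4·212 = -707
Change in J: -707 − (-499) = -208

-208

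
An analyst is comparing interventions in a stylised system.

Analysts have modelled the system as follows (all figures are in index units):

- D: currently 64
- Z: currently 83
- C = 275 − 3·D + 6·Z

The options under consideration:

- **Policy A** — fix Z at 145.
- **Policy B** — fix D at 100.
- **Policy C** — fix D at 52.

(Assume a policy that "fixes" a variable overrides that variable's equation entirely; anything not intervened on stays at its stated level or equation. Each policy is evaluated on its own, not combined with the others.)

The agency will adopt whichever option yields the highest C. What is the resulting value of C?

953

Policy A (Z := 145):
  D = 64
  Z = 145
  C = 275 − 3·64 + 6·145 = 953
Policy B (D := 100):
  D = 100
  Z = 83
  C = 275 − 3·100 + 6·83 = 473
Policy C (D := 52):
  D = 52
  Z = 83
  C = 275 − 3·52 + 6·83 = 617
Comparing — Policy A: C=953, Policy B: C=473, Policy C: C=617. Highest is 953 (Policy A).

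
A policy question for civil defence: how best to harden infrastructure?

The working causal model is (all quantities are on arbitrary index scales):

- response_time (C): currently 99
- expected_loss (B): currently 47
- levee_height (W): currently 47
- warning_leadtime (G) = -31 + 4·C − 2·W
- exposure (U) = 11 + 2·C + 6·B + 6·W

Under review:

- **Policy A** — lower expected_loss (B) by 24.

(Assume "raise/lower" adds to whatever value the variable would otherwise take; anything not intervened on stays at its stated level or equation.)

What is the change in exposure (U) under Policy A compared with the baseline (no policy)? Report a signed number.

-144

Baseline:
  C = 99
  B = 47
  W = 47
  U = 11 + 2·99 + 6·47 + 6·47 = 773
Policy A (B − 24):
  C = 99
  B = 47 − 24 = 23
  W = 47
  U = 11 + 2·99 + 6·23 + 6·47 = 629
Change in U: 629 − 773 = -144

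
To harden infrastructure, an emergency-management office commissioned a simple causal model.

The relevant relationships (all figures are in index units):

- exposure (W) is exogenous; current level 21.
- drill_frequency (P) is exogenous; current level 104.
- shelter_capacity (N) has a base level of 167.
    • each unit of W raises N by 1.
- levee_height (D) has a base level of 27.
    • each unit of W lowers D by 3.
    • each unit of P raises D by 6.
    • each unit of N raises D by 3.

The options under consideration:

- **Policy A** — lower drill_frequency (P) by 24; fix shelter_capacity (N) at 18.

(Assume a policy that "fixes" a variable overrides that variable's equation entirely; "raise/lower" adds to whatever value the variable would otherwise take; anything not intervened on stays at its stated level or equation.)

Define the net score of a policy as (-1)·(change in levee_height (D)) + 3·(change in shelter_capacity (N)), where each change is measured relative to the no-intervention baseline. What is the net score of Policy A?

Baseline:
  W = 21
  P = 104
  N = 167 + 21 = 188
  D = 27 − 3·21 + 6·104 + 3·188 = 1152
Policy A (P − 24, N := 18):
  W = 21
  P = 104 − 24 = 80
  N = 18
  D = 27 − 3·21 + 6·80 + 3·18 = 498
ΔD = 498 − 1152 = -654; ΔN = 18 − 188 = -170
Score = (-1)·(-654) + 3·(-170) = 144

144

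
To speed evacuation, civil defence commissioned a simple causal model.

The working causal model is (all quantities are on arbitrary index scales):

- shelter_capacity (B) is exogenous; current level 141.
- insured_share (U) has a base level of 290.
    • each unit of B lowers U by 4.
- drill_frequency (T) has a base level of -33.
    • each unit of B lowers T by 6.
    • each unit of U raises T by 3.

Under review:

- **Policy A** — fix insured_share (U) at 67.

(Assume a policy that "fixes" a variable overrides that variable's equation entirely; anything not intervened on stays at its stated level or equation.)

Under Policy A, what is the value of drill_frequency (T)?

Policy A (U := 67):
  B = 141
  U = 67
  T = -33 − 6·141 + 3·67 = -678

-678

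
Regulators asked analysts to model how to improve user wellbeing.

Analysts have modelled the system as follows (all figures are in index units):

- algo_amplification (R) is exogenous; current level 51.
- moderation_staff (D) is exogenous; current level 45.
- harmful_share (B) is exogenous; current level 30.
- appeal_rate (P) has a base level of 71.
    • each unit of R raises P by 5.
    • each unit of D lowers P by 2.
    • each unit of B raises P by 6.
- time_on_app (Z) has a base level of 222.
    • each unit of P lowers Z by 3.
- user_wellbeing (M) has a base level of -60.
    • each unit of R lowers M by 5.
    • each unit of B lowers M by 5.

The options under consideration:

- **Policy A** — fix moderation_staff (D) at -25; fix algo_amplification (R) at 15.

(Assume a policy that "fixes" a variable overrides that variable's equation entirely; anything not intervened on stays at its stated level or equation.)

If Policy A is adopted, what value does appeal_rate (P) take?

376

Policy A (D := -25, R := 15):
  R = 15
  D = -25
  B = 30
  P = 71 + 5·15 − 2·(-25) + 6·30 = 376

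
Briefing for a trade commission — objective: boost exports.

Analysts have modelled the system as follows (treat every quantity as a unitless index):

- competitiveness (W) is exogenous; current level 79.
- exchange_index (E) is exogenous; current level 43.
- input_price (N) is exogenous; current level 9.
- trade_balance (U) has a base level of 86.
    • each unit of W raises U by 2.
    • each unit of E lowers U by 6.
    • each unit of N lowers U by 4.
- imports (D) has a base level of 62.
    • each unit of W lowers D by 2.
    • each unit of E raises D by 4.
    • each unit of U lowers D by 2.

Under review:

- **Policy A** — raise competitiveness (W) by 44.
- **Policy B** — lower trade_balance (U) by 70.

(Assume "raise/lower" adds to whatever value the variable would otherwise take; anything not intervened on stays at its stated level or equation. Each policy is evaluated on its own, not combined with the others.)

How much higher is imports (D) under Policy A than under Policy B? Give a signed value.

-404

Policy A (W + 44):
  W = 79 + 44 = 123
  E = 43
  N = 9
  U = 86 + 2·123 − 6·43 − 4·9 = 38
  D = 62 − 2·123 + 4·43 − 2·38 = -88
Policy B (U − 70):
  W = 79
  E = 43
  N = 9
  U = 86 + 2·79 − 6·43 − 4·9 (−70 from intervention) = -120
  D = 62 − 2·79 + 4·43 − 2·(-120) = 316
D: -88 − 316 = -404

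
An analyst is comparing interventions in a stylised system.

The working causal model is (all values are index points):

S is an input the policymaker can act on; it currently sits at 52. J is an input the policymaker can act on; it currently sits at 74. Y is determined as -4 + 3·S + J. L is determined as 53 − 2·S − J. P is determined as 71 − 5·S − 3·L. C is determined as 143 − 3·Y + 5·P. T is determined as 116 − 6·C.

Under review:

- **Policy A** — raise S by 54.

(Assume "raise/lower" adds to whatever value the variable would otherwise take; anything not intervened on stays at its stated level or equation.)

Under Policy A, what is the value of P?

240

Policy A (S + 54):
  S = 52 + 54 = 106
  J = 74
  L = 53 − 2·106 − 74 = -233
  P = 71 − 5·106 − 3·(-233) = 240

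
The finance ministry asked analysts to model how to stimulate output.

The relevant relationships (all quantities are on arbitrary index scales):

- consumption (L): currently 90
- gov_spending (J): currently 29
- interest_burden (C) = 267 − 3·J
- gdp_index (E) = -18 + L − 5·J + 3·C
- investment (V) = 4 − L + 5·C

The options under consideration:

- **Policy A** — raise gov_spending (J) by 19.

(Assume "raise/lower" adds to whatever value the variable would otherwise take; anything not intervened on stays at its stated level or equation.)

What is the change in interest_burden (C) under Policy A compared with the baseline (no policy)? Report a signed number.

Baseline:
  J = 29
  C = 267 − 3·29 = 180
Policy A (J + 19):
  J = 29 + 19 = 48
  C = 267 − 3·48 = 123
Change in C: 123 − 180 = -57

-57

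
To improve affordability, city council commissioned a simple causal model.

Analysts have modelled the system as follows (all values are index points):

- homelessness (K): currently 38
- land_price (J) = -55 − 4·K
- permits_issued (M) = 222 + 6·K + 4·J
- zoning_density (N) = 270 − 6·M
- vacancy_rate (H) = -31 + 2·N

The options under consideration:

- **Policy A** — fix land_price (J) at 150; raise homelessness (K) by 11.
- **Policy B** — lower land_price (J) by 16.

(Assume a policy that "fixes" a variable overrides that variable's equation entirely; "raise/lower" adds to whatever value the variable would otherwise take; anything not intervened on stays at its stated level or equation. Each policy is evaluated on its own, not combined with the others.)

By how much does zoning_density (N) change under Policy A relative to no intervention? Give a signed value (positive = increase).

-8964

Baseline:
  K = 38
  J = -55 − 4·38 = -207
  M = 222 + 6·38 + 4·(-207) = -378
  N = 270 − 6·(-378) = 2538
Policy A (J := 150, K + 11):
  K = 38 + 11 = 49
  J = 150
  M = 222 + 6·49 + 4·150 = 1116
  N = 270 − 6·1116 = -6426
Change in N: -6426 − 2538 = -8964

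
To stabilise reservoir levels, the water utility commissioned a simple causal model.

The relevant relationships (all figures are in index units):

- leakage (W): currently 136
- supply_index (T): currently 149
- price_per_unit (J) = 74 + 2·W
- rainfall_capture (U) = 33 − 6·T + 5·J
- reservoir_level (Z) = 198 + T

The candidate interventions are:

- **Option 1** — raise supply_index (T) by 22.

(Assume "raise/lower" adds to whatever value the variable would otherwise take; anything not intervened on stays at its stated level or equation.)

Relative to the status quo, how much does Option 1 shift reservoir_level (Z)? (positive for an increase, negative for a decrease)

Baseline:
  T = 149
  Z = 198 + 149 = 347
Option 1 (T + 22):
  T = 149 + 22 = 171
  Z = 198 + 171 = 369
Change in Z: 369 − 347 = 22

22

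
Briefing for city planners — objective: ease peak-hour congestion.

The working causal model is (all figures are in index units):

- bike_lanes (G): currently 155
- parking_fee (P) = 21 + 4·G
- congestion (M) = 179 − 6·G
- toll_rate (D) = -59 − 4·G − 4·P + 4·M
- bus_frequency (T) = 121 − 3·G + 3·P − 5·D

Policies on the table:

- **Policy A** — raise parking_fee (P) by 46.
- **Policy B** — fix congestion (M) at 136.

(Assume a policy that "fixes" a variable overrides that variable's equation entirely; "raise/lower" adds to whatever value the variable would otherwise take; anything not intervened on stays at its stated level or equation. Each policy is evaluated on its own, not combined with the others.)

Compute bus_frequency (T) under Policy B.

15074

Policy B (M := 136):
  G = 155
  P = 21 + 4·155 = 641
  M = 136
  D = -59 − 4·155 − 4·641 + 4·136 = -2699
  T = 121 − 3·155 + 3·641 − 5·(-2699) = 15074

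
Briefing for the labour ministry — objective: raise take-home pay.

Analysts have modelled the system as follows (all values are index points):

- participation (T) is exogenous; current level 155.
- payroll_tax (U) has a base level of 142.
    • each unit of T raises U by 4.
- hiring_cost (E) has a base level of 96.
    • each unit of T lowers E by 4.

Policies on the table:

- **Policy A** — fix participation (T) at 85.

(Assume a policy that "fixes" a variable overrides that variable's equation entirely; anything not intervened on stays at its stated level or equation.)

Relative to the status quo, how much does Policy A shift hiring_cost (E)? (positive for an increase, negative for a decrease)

Baseline:
  T = 155
  E = 96 − 4·155 = -524
Policy A (T := 85):
  T = 85
  E = 96 − 4·85 = -244
Change in E: -244 − (-524) = 280

280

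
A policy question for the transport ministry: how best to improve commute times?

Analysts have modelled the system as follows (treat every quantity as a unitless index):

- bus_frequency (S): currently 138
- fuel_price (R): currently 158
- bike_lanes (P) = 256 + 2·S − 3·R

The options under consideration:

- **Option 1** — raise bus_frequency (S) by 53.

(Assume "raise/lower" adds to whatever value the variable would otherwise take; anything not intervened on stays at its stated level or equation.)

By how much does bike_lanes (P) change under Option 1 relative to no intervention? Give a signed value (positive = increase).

Baseline:
  S = 138
  R = 158
  P = 256 + 2·138 − 3·158 = 58
Option 1 (S + 53):
  S = 138 + 53 = 191
  R = 158
  P = 256 + 2·191 − 3·158 = 164
Change in P: 164 − 58 = 106

106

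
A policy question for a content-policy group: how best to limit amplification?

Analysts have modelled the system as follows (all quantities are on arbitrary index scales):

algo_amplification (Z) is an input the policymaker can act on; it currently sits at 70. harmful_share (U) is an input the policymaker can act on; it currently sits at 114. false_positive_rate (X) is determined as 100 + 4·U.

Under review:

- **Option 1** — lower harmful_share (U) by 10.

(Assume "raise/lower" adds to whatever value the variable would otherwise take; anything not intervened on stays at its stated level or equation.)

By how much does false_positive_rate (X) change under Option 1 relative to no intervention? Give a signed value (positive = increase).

-40

Baseline:
  U = 114
  X = 100 + 4·114 = 556
Option 1 (U − 10):
  U = 114 − 10 = 104
  X = 100 + 4·104 = 516
Change in X: 516 − 556 = -40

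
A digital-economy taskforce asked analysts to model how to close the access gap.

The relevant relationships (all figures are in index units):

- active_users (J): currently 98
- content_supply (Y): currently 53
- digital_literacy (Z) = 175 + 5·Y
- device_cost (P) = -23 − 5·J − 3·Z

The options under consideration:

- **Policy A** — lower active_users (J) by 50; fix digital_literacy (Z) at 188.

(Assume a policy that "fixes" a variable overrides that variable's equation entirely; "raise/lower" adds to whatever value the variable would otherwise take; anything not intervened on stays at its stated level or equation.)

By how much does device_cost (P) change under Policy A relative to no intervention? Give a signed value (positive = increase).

1006

Baseline:
  J = 98
  Y = 53
  Z = 175 + 5·53 = 440
  P = -23 − 5·98 − 3·440 = -1833
Policy A (J − 50, Z := 188):
  J = 98 − 50 = 48
  Y = 53
  Z = 188
  P = -23 − 5·48 − 3·188 = -827
Change in P: -827 − (-1833) = 1006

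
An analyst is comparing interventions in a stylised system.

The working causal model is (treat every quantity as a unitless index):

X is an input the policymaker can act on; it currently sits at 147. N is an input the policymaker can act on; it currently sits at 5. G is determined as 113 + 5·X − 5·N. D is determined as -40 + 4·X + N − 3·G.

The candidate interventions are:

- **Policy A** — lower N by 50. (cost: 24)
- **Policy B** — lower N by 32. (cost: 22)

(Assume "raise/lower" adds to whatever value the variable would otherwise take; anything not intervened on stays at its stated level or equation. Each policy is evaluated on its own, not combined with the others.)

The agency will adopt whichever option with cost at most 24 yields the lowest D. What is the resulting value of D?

-2716

Policy A (N − 50):
  X = 147
  N = 5 − 50 = -45
  G = 113 + 5·147 − 5·(-45) = 1073
  D = -40 + 4·147 + (-45) − 3·1073 = -2716
Policy B (N − 32):
  X = 147
  N = 5 − 32 = -27
  G = 113 + 5·147 − 5·(-27) = 983
  D = -40 + 4·147 + (-27) − 3·983 = -2428
Comparing — Policy A: D=-2716, Policy B: D=-2428. Lowest is -2716 (Policy A).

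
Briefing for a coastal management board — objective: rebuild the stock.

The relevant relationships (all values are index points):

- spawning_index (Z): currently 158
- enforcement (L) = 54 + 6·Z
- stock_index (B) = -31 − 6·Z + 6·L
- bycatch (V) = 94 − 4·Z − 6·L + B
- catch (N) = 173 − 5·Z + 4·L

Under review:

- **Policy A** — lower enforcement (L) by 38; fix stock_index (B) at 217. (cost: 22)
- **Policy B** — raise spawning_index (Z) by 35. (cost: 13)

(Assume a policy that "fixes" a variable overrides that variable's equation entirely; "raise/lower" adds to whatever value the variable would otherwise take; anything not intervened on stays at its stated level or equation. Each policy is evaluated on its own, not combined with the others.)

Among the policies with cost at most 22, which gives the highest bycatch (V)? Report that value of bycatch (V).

-1867

Policy A (L − 38, B := 217):
  Z = 158
  L = 54 + 6·158 (−38 from intervention) = 964
  B = 217
  V = 94 − 4·158 − 6·964 + 217 = -6105
Policy B (Z + 35):
  Z = 158 + 35 = 193
  L = 54 + 6·193 = 1212
  B = -31 − 6·193 + 6·1212 = 6083
  V = 94 − 4·193 − 6·1212 + 6083 = -1867
Comparing — Policy A: V=-6105, Policy B: V=-1867. Highest is -1867 (Policy B).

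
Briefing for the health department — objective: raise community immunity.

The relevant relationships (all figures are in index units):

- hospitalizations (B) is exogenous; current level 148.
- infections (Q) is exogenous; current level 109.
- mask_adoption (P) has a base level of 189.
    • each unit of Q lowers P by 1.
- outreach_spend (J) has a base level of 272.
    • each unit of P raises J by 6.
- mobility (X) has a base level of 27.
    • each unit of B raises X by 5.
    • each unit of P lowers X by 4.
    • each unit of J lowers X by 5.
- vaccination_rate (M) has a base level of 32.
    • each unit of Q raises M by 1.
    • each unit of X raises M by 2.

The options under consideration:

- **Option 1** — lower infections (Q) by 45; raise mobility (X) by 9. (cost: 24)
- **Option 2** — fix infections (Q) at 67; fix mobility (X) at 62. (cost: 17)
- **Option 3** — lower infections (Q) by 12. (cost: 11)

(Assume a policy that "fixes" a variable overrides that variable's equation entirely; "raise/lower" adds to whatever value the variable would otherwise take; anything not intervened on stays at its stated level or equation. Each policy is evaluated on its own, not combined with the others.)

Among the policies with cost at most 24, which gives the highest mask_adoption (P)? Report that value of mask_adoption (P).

Option 1 (Q − 45, X + 9):
  Q = 109 − 45 = 64
  P = 189 − 64 = 125
Option 2 (Q := 67, X := 62):
  Q = 67
  P = 189 − 67 = 122
Option 3 (Q − 12):
  Q = 109 − 12 = 97
  P = 189 − 97 = 92
Comparing — Option 1: P=125, Option 2: P=122, Option 3: P=92. Highest is 125 (Option 1).

125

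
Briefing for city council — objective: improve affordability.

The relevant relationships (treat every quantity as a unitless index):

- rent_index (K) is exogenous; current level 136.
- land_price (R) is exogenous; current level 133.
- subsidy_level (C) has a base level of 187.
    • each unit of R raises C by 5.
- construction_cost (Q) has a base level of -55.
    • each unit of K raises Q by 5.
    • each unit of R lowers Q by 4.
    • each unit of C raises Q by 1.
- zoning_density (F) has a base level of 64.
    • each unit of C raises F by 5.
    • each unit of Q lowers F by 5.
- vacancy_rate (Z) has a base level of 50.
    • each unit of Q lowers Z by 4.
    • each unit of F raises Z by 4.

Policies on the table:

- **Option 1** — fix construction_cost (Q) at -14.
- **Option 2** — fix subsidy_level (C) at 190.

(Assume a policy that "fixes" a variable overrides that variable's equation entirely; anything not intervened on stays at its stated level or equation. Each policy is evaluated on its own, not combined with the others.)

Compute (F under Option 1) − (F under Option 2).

Option 1 (Q := -14):
  K = 136
  R = 133
  C = 187 + 5·133 = 852
  Q = -14
  F = 64 + 5·852 − 5·(-14) = 4394
Option 2 (C := 190):
  K = 136
  R = 133
  C = 190
  Q = -55 + 5·136 − 4·133 + 190 = 283
  F = 64 + 5·190 − 5·283 = -401
F: 4394 − (-401) = 4795

4795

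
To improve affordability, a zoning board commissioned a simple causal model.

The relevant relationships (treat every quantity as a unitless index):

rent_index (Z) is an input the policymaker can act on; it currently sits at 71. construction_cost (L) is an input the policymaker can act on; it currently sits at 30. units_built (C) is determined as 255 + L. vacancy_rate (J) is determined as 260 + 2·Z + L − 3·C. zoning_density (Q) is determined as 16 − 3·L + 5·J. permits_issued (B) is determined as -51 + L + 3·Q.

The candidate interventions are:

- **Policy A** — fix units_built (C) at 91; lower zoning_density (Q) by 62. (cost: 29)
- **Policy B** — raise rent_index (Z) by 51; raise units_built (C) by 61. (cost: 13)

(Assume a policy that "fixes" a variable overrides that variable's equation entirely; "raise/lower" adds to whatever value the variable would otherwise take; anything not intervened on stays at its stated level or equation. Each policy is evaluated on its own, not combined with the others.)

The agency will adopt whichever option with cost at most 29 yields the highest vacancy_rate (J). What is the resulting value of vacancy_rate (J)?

159

Policy A (C := 91, Q − 62):
  Z = 71
  L = 30
  C = 91
  J = 260 + 2·71 + 30 − 3·91 = 159
Policy B (Z + 51, C + 61):
  Z = 71 + 51 = 122
  L = 30
  C = 255 + 30 (+61 from intervention) = 346
  J = 260 + 2·122 + 30 − 3·346 = -504
Comparing — Policy A: J=159, Policy B: J=-504. Highest is 159 (Policy A).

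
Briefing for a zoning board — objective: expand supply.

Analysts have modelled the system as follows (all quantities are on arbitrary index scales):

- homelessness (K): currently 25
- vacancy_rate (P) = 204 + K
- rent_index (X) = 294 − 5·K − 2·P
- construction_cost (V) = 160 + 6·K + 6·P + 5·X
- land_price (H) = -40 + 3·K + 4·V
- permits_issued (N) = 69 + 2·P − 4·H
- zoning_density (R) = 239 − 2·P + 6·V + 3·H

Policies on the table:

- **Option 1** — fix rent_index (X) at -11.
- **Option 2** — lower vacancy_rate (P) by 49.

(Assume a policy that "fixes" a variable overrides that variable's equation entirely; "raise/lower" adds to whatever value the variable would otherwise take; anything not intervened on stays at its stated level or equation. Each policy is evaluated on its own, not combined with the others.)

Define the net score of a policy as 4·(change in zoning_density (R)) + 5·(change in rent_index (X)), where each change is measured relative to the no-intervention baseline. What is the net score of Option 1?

Baseline:
  K = 25
  P = 204 + 25 = 229
  X = 294 − 5·25 − 2·229 = -289
  V = 160 + 6·25 + 6·229 + 5·(-289) = 239
  H = -40 + 3·25 + 4·239 = 991
  R = 239 − 2·229 + 6·239 + 3·991 = 4188
Option 1 (X := -11):
  K = 25
  P = 204 + 25 = 229
  X = -11
  V = 160 + 6·25 + 6·229 + 5·(-11) = 1629
  H = -40 + 3·25 + 4·1629 = 6551
  R = 239 − 2·229 + 6·1629 + 3·6551 = 29208
ΔR = 29208 − 4188 = 25020; ΔX = -11 − (-289) = 278
Score = 4·25020 + 5·278 = 101470

101470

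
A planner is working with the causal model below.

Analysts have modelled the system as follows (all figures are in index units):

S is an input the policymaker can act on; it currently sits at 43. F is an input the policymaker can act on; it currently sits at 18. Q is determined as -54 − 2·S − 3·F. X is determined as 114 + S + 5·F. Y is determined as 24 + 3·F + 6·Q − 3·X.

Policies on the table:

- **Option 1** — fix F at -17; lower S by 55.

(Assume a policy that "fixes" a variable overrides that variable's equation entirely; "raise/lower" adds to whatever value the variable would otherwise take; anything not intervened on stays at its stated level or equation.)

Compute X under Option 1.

Option 1 (F := -17, S − 55):
  S = 43 − 55 = -12
  F = -17
  X = 114 + (-12) + 5·(-17) = 17

17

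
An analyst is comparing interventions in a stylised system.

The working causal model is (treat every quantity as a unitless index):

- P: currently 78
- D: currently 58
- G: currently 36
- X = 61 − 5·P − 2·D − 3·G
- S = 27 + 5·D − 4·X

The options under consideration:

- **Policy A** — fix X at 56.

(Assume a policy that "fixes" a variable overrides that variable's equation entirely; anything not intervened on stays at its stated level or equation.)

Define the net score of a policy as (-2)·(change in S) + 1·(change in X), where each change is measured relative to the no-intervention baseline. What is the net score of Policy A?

5481

Baseline:
  P = 78
  D = 58
  G = 36
  X = 61 − 5·78 − 2·58 − 3·36 = -553
  S = 27 + 5·58 − 4·(-553) = 2529
Policy A (X := 56):
  P = 78
  D = 58
  G = 36
  X = 56
  S = 27 + 5·58 − 4·56 = 93
ΔS = 93 − 2529 = -2436; ΔX = 56 − (-553) = 609
Score = (-2)·(-2436) + 1·609 = 5481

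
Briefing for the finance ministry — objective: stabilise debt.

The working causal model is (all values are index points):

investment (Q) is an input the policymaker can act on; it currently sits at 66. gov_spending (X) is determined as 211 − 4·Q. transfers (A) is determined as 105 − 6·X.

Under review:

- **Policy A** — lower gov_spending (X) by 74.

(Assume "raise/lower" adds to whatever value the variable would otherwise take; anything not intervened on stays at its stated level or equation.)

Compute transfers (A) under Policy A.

867

Policy A (X − 74):
  Q = 66
  X = 211 − 4·66 (−74 from intervention) = -127
  A = 105 − 6·(-127) = 867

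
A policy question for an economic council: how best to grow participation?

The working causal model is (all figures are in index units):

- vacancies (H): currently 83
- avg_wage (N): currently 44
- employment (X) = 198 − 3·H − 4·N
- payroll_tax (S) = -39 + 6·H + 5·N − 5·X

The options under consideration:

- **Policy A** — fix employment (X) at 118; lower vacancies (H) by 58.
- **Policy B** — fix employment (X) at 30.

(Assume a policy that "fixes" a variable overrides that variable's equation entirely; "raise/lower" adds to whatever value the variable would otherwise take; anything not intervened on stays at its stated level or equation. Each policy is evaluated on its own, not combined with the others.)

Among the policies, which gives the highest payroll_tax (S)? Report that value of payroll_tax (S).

Policy A (X := 118, H − 58):
  H = 83 − 58 = 25
  N = 44
  X = 118
  S = -39 + 6·25 + 5·44 − 5·118 = -259
Policy B (X := 30):
  H = 83
  N = 44
  X = 30
  S = -39 + 6·83 + 5·44 − 5·30 = 529
Comparing — Policy A: S=-259, Policy B: S=529. Highest is 529 (Policy B).

529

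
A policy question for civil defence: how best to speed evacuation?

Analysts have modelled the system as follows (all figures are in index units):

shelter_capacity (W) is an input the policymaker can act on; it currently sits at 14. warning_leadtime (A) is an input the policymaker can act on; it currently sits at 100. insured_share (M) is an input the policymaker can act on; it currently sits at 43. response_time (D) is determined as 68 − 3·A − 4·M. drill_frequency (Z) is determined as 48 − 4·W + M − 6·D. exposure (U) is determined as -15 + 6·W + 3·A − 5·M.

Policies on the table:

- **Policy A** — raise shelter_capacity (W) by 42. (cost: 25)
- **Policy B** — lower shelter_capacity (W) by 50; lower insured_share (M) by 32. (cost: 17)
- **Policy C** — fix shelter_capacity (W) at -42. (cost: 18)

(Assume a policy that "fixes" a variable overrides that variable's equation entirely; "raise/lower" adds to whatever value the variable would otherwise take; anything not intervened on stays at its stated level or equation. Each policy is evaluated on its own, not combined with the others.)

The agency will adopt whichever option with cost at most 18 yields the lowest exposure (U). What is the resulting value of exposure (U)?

Policy B (W − 50, M − 32):
  W = 14 − 50 = -36
  A = 100
  M = 43 − 32 = 11
  U = -15 + 6·(-36) + 3·100 − 5·11 = 14
Policy C (W := -42):
  W = -42
  A = 100
  M = 43
  U = -15 + 6·(-42) + 3·100 − 5·43 = -182
Comparing — Policy B: U=14, Policy C: U=-182. Lowest is -182 (Policy C).

-182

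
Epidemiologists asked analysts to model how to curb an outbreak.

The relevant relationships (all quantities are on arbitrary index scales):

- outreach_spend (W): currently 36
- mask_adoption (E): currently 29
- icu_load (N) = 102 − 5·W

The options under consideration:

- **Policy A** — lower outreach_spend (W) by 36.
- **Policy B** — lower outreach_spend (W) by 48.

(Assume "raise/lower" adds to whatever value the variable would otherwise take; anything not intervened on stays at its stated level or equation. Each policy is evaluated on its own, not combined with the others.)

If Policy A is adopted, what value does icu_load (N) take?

102

Policy A (W − 36):
  W = 36 − 36 = 0
  N = 102 − 5·0 = 102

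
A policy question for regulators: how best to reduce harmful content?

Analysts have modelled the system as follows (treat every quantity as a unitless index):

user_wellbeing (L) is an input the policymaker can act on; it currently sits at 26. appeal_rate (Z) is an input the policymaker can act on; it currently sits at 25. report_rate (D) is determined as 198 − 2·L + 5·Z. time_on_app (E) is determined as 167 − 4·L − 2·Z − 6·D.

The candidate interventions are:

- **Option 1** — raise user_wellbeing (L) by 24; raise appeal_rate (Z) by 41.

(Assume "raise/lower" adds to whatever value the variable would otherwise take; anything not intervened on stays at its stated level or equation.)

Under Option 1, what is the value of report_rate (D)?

428

Option 1 (L + 24, Z + 41):
  L = 26 + 24 = 50
  Z = 25 + 41 = 66
  D = 198 − 2·50 + 5·66 = 428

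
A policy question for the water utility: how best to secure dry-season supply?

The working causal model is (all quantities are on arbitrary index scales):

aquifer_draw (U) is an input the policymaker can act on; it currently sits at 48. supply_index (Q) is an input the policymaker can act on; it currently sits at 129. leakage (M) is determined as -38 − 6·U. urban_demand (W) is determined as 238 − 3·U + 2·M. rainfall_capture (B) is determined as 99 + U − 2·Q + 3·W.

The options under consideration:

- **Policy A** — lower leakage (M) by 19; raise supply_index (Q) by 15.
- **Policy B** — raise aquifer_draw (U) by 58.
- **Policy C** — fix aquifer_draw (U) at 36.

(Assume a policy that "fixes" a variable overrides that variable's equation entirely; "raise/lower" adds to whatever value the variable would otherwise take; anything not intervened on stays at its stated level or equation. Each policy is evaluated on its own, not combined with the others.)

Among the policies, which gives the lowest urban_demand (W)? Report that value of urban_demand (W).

-1428

Policy A (M − 19, Q + 15):
  U = 48
  M = -38 − 6·48 (−19 from intervention) = -345
  W = 238 − 3·48 + 2·(-345) = -596
Policy B (U + 58):
  U = 48 + 58 = 106
  M = -38 − 6·106 = -674
  W = 238 − 3·106 + 2·(-674) = -1428
Policy C (U := 36):
  U = 36
  M = -38 − 6·36 = -254
  W = 238 − 3·36 + 2·(-254) = -378
Comparing — Policy A: W=-596, Policy B: W=-1428, Policy C: W=-378. Lowest is -1428 (Policy B).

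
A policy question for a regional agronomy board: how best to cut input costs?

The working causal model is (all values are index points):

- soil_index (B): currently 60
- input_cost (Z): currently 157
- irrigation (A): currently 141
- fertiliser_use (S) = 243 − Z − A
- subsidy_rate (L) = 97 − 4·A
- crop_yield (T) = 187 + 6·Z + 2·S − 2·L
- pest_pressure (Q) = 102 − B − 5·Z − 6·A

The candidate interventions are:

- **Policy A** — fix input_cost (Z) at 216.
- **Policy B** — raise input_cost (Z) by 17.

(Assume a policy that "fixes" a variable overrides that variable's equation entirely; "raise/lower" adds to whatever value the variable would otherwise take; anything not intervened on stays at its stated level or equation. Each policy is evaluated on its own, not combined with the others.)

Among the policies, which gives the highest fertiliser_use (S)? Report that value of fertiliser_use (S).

-72

Policy A (Z := 216):
  Z = 216
  A = 141
  S = 243 − 216 − 141 = -114
Policy B (Z + 17):
  Z = 157 + 17 = 174
  A = 141
  S = 243 − 174 − 141 = -72
Comparing — Policy A: S=-114, Policy B: S=-72. Highest is -72 (Policy B).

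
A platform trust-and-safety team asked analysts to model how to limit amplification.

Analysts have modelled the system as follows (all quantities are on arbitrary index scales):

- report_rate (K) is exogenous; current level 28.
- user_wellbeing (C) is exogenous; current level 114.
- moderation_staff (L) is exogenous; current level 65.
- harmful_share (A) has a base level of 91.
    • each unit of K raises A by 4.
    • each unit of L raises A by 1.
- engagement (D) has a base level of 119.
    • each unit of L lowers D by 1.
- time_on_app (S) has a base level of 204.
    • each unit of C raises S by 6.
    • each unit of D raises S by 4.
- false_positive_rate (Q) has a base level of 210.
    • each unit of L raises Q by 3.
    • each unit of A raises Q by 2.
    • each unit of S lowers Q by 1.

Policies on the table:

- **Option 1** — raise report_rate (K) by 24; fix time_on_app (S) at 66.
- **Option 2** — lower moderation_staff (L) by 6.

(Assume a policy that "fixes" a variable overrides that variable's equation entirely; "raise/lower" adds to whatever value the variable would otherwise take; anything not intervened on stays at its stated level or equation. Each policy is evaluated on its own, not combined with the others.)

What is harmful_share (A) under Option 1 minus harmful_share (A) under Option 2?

102

Option 1 (K + 24, S := 66):
  K = 28 + 24 = 52
  L = 65
  A = 91 + 4·52 + 65 = 364
Option 2 (L − 6):
  K = 28
  L = 65 − 6 = 59
  A = 91 + 4·28 + 59 = 262
A: 364 − 262 = 102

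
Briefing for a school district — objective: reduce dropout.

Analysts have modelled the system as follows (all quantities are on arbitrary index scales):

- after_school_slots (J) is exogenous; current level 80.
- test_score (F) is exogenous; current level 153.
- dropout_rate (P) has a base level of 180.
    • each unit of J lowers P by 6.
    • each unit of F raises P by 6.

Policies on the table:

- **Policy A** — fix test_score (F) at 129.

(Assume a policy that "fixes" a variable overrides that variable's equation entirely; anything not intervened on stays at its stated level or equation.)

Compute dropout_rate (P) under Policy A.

Policy A (F := 129):
  J = 80
  F = 129
  P = 180 − 6·80 + 6·129 = 474

474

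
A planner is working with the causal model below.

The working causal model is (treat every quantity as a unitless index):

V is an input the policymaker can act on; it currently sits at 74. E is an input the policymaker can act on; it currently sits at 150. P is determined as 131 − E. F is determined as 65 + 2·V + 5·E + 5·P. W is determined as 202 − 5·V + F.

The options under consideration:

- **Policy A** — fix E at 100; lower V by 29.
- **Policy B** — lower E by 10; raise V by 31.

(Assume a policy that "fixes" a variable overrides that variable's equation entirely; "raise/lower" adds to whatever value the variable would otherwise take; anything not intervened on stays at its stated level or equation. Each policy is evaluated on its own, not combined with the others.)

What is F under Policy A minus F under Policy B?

-120

Policy A (E := 100, V − 29):
  V = 74 − 29 = 45
  E = 100
  P = 131 − 100 = 31
  F = 65 + 2·45 + 5·100 + 5·31 = 810
Policy B (E − 10, V + 31):
  V = 74 + 31 = 105
  E = 150 − 10 = 140
  P = 131 − 140 = -9
  F = 65 + 2·105 + 5·140 + 5·(-9) = 930
F: 810 − 930 = -120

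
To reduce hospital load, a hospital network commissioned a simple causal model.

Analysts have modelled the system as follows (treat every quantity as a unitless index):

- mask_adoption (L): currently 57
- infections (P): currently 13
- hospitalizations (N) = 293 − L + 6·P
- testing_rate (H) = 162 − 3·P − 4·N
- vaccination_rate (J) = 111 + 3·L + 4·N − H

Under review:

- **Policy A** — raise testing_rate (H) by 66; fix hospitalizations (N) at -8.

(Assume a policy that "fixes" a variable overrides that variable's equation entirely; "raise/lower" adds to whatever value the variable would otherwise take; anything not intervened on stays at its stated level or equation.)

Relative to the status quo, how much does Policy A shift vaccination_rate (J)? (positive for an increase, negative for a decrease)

Baseline:
  L = 57
  P = 13
  N = 293 − 57 + 6·13 = 314
  H = 162 − 3·13 − 4·314 = -1133
  J = 111 + 3·57 + 4·314 − (-1133) = 2671
Policy A (H + 66, N := -8):
  L = 57
  P = 13
  N = -8
  H = 162 − 3·13 − 4·(-8) (+66 from intervention) = 221
  J = 111 + 3·57 + 4·(-8) − 221 = 29
Change in J: 29 − 2671 = -2642

-2642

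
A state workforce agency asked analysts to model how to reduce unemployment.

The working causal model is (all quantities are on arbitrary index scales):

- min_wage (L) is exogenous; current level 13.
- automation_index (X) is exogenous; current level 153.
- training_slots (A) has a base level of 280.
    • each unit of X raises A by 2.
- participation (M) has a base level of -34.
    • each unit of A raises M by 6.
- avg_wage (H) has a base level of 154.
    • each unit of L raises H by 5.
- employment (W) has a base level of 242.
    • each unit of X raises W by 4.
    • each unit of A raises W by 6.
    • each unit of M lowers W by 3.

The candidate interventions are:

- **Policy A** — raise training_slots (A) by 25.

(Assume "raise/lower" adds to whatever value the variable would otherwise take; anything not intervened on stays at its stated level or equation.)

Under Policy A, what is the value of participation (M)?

Policy A (A + 25):
  X = 153
  A = 280 + 2·153 (+25 from intervention) = 611
  M = -34 + 6·611 = 3632

3632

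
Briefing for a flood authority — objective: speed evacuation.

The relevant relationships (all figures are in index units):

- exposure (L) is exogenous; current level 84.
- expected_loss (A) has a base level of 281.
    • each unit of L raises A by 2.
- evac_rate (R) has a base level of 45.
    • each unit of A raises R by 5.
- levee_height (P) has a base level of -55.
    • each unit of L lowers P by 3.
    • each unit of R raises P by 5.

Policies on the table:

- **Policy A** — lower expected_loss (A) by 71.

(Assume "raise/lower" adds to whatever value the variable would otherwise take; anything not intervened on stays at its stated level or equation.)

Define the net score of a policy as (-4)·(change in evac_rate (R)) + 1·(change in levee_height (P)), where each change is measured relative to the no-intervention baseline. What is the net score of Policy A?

Baseline:
  L = 84
  A = 281 + 2·84 = 449
  R = 45 + 5·449 = 2290
  P = -55 − 3·84 + 5·2290 = 11143
Policy A (A − 71):
  L = 84
  A = 281 + 2·84 (−71 from intervention) = 378
  R = 45 + 5·378 = 1935
  P = -55 − 3·84 + 5·1935 = 9368
ΔR = 1935 − 2290 = -355; ΔP = 9368 − 11143 = -1775
Score = (-4)·(-355) + 1·(-1775) = -355

-355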